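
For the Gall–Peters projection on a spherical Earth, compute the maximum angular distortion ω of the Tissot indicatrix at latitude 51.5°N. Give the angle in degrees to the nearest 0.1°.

The Gall–Peters projection is cylindrical equal-area with φ₀ = 45°. For cylindrical equal-area with standard parallel φ₀, h = cos φ / cos φ₀ and k = cos φ₀ / cos φ, so h·k = 1.
At 51.5°: h = 0.8804, k = 1.136; principal scales a = 1.136, b = 0.8804.
sin(ω/2) = (a − b)/(a + b) = 0.2555/2.016 = 0.1267, so ω = 2 arcsin(0.1267) ≈ 14.6°.

14.6°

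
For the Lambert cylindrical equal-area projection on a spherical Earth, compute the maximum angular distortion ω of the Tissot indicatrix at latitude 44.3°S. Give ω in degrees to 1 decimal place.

The Lambert cylindrical equal-area projection is the cylindrical equal-area projection with its standard parallel at the equator (φ₀ = 0). Cylindrical equal-area (φ₀ = 0°): h = cos φ / cos 0° along meridians, k = cos 0° / cos φ along parallels; h·k = 1.
At 44.3°: h = 0.7157, k = 1.397; principal scales a = 1.397, b = 0.7157.
sin(ω/2) = (a − b)/(a + b) = 0.6816/2.113 = 0.3226, so ω = 2 arcsin(0.3226) ≈ 37.6°.

37.6°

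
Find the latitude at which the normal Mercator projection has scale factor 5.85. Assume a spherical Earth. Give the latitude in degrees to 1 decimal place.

Mercator scale is k = sec φ = 1/cos φ.
1/cos φ = 5.85  ⇒  cos φ = 0.1709  ⇒  φ = arccos(0.1709) ≈ 80.2°.

80.2°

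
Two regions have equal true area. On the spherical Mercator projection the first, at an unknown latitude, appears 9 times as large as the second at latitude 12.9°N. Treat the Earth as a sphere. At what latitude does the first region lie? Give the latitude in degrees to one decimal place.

On Mercator, (apparent₁)/(apparent₂) = sec²φ₁ / sec²φ₂ when true areas are equal.
cos²φ₂ / cos²φ₁ = 9  ⇒  cos φ₁ = cos 12.9° / √9 = 0.9748/3.000 = 0.3249.
φ₁ = arccos(0.3249) ≈ 71.0°.

71.0°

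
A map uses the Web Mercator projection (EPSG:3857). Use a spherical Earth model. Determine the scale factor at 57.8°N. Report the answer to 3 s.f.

For Mercator, h = k = sec φ (a conformal cylindrical projection has a single point scale, 1/cos φ).
k = 1/cos 57.8° = 1/0.5329 = 1.877.

1.88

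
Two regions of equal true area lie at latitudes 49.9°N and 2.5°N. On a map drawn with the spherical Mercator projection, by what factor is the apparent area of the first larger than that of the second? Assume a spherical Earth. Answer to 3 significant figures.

Mercator areal scale is sec²φ.
At 49.9°: sec²(49.9°) = 1/0.6441² = 2.410.
At 2.5°: sec²(2.5°) = 1/0.9990² = 1.002.
Ratio = 2.410/1.002 = cos²(2.5°)/cos²(49.9°) ≈ 2.41.

2.41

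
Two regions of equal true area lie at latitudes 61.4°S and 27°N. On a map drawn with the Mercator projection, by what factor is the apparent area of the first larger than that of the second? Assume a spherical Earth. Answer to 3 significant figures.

3.46

Mercator is conformal with k = sec φ, so areal scale = k² = sec²φ.
At 61.4°: sec²(61.4°) = 1/0.4787² = 4.364.
At 27°: sec²(27°) = 1/0.8910² = 1.260.
Ratio = 4.364/1.260 = cos²(27°)/cos²(61.4°) ≈ 3.46.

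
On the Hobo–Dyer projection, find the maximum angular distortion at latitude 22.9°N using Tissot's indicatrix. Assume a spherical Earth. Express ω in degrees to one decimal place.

The Hobo–Dyer projection is cylindrical equal-area with φ₀ = 37.5°. A cylindrical equal-area projection with standard parallel φ₀ has meridian scale h = cos φ / cos φ₀ and parallel scale k = cos φ₀ / cos φ (so areas are preserved, h·k = 1).
At 22.9°: h = 1.161, k = 0.8612; principal scales a = 1.161, b = 0.8612.
sin(ω/2) = (a − b)/(a + b) = 0.2999/2.022 = 0.1483, so ω = 2 arcsin(0.1483) ≈ 17.1°.

17.1°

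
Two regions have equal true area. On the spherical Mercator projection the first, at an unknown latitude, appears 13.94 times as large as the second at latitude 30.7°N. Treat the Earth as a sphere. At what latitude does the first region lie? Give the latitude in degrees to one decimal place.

On Mercator, (apparent₁)/(apparent₂) = sec²φ₁ / sec²φ₂ when true areas are equal.
cos²φ₂ / cos²φ₁ = 13.94  ⇒  cos φ₁ = cos 30.7° / √13.94 = 0.8599/3.734 = 0.2303.
φ₁ = arccos(0.2303) ≈ 76.7°.

76.7°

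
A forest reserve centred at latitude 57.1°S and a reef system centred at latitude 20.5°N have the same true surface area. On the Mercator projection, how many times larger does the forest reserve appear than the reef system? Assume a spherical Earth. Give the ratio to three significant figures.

Mercator areal scale is sec²φ.
At 57.1°: sec²(57.1°) = 1/0.5432² = 3.389.
At 20.5°: sec²(20.5°) = 1/0.9367² = 1.140.
Ratio = 3.389/1.140 = cos²(20.5°)/cos²(57.1°) ≈ 2.97.

2.97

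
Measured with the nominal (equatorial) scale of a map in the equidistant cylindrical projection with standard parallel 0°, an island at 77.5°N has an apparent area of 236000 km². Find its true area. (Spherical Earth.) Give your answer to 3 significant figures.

51100 km²

For the equirectangular projection with φ₀ = 0 (plate carrée), h = 1 along meridians and k = sec φ along parallels.
Areal scale = h·k = 1 × sec φ; at 77.5°, h = 1.000, k = 4.620, so h·k = 4.620.
True area = apparent / (areal scale) = 236000 / 4.620 ≈ 51100 km².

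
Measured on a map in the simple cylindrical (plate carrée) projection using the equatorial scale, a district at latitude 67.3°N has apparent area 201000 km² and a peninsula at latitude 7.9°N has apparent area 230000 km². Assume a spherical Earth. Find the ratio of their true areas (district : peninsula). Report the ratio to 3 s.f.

Plate carrée has h = 1 and k = sec φ, giving areal scale sec φ; true area = (apparent area) · cos φ.
True area of district: 201000 × cos(67.3°) = 201000 × 0.3859 = 77570 km².
True area of peninsula: 230000 × cos(7.9°) = 230000 × 0.9905 = 227800 km².
Ratio = 77570 / 227800 ≈ 0.340.

0.340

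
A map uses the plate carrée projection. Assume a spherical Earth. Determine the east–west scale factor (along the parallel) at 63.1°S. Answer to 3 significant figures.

2.21

For the equirectangular projection with φ₀ = 0 (plate carrée), h = 1 along meridians and k = sec φ along parallels.
k = 1/cos 63.1° = 1/0.4524 = 2.210.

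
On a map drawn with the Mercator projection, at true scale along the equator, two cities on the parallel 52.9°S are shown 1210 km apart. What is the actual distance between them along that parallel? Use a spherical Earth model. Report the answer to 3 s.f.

730 km

For Mercator, h = k = sec φ (a conformal cylindrical projection has a single point scale, 1/cos φ).
Along the parallel at 52.9°, map distances are exaggerated by k = sec 52.9° = 1.658.
True distance = 1210 / 1.658 = 1210 × cos 52.9° ≈ 730 km.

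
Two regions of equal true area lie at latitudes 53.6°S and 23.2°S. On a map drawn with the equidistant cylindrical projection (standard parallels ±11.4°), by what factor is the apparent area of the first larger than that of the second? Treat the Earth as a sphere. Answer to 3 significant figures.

In the equirectangular projection with standard parallel φ₀ = 11.4° (x = Rλ cos φ₀, y = Rφ), meridians are true-scale (h = 1) and the parallel scale is k = cos φ₀ / cos φ.
Areal scale at 53.6°: h·k = 1.000 × 1.652 = 1.652.
Areal scale at 23.2°: h·k = 1.000 × 1.067 = 1.067.
Ratio = 1.652/1.067 ≈ 1.55.

1.55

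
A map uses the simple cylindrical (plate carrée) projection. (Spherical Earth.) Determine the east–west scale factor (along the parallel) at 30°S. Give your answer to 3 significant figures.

In the plate carrée (x = Rλ, y = Rφ), meridians are true-scale (h = 1) and parallels are stretched by k = sec φ.
k = 1/cos 30° = 1/0.8660 = 1.155.

1.15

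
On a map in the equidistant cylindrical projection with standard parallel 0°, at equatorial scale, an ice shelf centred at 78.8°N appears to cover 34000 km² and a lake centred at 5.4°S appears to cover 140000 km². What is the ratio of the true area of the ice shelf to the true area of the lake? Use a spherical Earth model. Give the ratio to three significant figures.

0.0474

On the plate carrée, areal scale = h·k = 1 × sec φ, so true area = apparent × cos φ.
True area of ice shelf: 34000 × cos(78.8°) = 34000 × 0.1942 = 6604 km².
True area of lake: 140000 × cos(5.4°) = 140000 × 0.9956 = 139400 km².
Ratio = 6604 / 139400 ≈ 0.0474.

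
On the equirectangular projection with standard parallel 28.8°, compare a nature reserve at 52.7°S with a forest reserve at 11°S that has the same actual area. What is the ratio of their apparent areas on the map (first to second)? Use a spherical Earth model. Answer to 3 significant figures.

1.62

With standard parallel φ₀ = 28.8°, the equirectangular projection gives x = Rλ cos φ₀, y = Rφ, so h = 1 and k = cos 28.8° / cos φ.
Areal scale at 52.7°: h·k = 1.000 × 1.446 = 1.446.
Areal scale at 11°: h·k = 1.000 × 0.8927 = 0.8927.
Ratio = 1.446/0.8927 ≈ 1.62.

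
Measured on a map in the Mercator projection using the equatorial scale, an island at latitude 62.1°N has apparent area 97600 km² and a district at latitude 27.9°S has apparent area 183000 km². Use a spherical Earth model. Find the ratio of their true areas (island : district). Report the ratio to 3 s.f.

0.150

On Mercator the areal scale is sec²φ, so true area = apparent × cos²φ.
True area of island: 97600 × cos²(62.1°) = 97600 × 0.2190 = 21370 km².
True area of district: 183000 × cos²(27.9°) = 183000 × 0.7810 = 142900 km².
Ratio = 21370 / 142900 ≈ 0.150.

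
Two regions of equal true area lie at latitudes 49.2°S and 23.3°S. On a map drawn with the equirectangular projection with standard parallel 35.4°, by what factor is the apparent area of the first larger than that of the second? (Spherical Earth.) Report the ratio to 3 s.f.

1.41

With standard parallel φ₀ = 35.4°, the equirectangular projection gives x = Rλ cos φ₀, y = Rφ, so h = 1 and k = cos 35.4° / cos φ.
Areal scale at 49.2°: h·k = 1.000 × 1.247 = 1.247.
Areal scale at 23.3°: h·k = 1.000 × 0.8875 = 0.8875.
Ratio = 1.247/0.8875 ≈ 1.41.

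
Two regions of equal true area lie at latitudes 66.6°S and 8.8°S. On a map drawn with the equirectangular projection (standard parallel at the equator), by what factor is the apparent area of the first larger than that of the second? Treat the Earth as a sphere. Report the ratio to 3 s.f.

2.49

Plate carrée maps x = Rλ, y = Rφ. The meridian scale is h = 1 and the parallel scale is k = 1/cos φ = sec φ.
Areal scale at 66.6°: h·k = 1.000 × 2.518 = 2.518.
Areal scale at 8.8°: h·k = 1.000 × 1.012 = 1.012.
Ratio = 2.518/1.012 ≈ 2.49.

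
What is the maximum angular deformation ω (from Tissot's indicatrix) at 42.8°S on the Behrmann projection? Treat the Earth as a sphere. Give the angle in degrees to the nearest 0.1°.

18.9°

The Behrmann projection is cylindrical equal-area with φ₀ = 30°. For cylindrical equal-area with standard parallel φ₀, h = cos φ / cos φ₀ and k = cos φ₀ / cos φ, so h·k = 1.
At 42.8°: h = 0.8472, k = 1.180; principal scales a = 1.180, b = 0.8472.
sin(ω/2) = (a − b)/(a + b) = 0.3331/2.028 = 0.1643, so ω = 2 arcsin(0.1643) ≈ 18.9°.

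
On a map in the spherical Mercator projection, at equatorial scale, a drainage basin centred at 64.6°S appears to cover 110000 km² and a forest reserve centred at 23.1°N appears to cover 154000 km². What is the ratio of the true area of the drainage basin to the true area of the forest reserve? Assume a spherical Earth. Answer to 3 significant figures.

0.155

On Mercator the areal scale is sec²φ, so true area = apparent × cos²φ.
True area of drainage basin: 110000 × cos²(64.6°) = 110000 × 0.1840 = 20240 km².
True area of forest reserve: 154000 × cos²(23.1°) = 154000 × 0.8461 = 130300 km².
Ratio = 20240 / 130300 ≈ 0.155.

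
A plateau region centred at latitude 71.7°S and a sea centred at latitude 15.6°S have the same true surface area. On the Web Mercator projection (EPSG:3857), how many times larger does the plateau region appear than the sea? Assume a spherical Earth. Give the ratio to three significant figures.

9.41

Mercator areal scale is sec²φ.
At 71.7°: sec²(71.7°) = 1/0.3140² = 10.14.
At 15.6°: sec²(15.6°) = 1/0.9632² = 1.078.
Ratio = 10.14/1.078 = cos²(15.6°)/cos²(71.7°) ≈ 9.41.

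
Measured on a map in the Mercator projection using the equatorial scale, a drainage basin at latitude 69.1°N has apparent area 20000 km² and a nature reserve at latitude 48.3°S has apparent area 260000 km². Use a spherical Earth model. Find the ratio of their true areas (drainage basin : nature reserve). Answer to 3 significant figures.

0.0221

Since Mercator area scale is 1/cos²φ, the true area equals the apparent area multiplied by cos²φ.
True area of drainage basin: 20000 × cos²(69.1°) = 20000 × 0.1273 = 2545 km².
True area of nature reserve: 260000 × cos²(48.3°) = 260000 × 0.4425 = 115100 km².
Ratio = 2545 / 115100 ≈ 0.0221.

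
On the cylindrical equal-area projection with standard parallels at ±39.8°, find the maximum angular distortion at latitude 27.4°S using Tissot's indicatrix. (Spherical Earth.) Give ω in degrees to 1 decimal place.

For cylindrical equal-area with standard parallel φ₀, h = cos φ / cos φ₀ and k = cos φ₀ / cos φ, so h·k = 1.
At 27.4°: h = 1.156, k = 0.8654; principal scales a = 1.156, b = 0.8654.
sin(ω/2) = (a − b)/(a + b) = 0.2902/2.021 = 0.1436, so ω = 2 arcsin(0.1436) ≈ 16.5°.

16.5°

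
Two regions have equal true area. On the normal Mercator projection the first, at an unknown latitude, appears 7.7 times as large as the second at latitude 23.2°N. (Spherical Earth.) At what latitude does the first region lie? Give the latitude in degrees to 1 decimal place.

70.7°

On Mercator, (apparent₁)/(apparent₂) = sec²φ₁ / sec²φ₂ when true areas are equal.
cos²φ₂ / cos²φ₁ = 7.7  ⇒  cos φ₁ = cos 23.2° / √7.7 = 0.9191/2.775 = 0.3312.
φ₁ = arccos(0.3312) ≈ 70.7°.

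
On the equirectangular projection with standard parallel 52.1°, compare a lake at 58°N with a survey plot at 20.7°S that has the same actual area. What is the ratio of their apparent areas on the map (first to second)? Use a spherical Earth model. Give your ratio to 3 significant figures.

1.77

With standard parallel φ₀ = 52.1°, the equirectangular projection gives x = Rλ cos φ₀, y = Rφ, so h = 1 and k = cos 52.1° / cos φ.
Areal scale at 58°: h·k = 1.000 × 1.159 = 1.159.
Areal scale at 20.7°: h·k = 1.000 × 0.6567 = 0.6567.
Ratio = 1.159/0.6567 ≈ 1.77.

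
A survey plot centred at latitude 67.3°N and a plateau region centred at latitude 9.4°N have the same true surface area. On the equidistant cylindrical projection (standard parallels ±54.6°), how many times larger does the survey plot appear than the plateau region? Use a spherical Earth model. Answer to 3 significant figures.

With standard parallel φ₀ = 54.6°, the equirectangular projection gives x = Rλ cos φ₀, y = Rφ, so h = 1 and k = cos 54.6° / cos φ.
Areal scale at 67.3°: h·k = 1.000 × 1.501 = 1.501.
Areal scale at 9.4°: h·k = 1.000 × 0.5872 = 0.5872.
Ratio = 1.501/0.5872 ≈ 2.56.

2.56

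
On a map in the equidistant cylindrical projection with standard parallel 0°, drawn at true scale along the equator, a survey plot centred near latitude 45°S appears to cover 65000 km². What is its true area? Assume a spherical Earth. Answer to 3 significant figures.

46000 km²

For the equirectangular projection with φ₀ = 0 (plate carrée), h = 1 along meridians and k = sec φ along parallels.
Areal scale = h·k = 1 × sec φ; at 45°, h = 1.000, k = 1.414, so h·k = 1.414.
True area = apparent / (areal scale) = 65000 / 1.414 ≈ 46000 km².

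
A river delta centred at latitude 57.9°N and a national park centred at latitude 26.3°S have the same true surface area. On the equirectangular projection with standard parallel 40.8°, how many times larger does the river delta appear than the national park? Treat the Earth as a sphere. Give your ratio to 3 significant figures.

1.69

In the equirectangular projection with standard parallel φ₀ = 40.8° (x = Rλ cos φ₀, y = Rφ), meridians are true-scale (h = 1) and the parallel scale is k = cos φ₀ / cos φ.
Areal scale at 57.9°: h·k = 1.000 × 1.425 = 1.425.
Areal scale at 26.3°: h·k = 1.000 × 0.8444 = 0.8444.
Ratio = 1.425/0.8444 ≈ 1.69.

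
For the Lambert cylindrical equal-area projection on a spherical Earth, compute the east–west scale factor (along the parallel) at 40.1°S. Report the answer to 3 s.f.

1.31

The Lambert cylindrical equal-area projection is the cylindrical equal-area projection with its standard parallel at the equator (φ₀ = 0). For cylindrical equal-area with standard parallel φ₀, h = cos φ / cos φ₀ and k = cos φ₀ / cos φ, so h·k = 1.
k = cos 0° / cos 40.1° = 1.000/0.7649 = 1.307.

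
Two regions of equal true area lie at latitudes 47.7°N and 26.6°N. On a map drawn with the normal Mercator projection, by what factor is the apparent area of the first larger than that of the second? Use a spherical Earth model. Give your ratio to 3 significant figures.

On Mercator, area is exaggerated by sec²φ = 1/cos²φ.
At 47.7°: sec²(47.7°) = 1/0.6730² = 2.208.
At 26.6°: sec²(26.6°) = 1/0.8942² = 1.251.
Ratio = 2.208/1.251 = cos²(26.6°)/cos²(47.7°) ≈ 1.77.

1.77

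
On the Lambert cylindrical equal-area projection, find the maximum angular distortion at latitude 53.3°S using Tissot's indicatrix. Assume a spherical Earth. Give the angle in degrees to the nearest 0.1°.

56.5°

The Lambert cylindrical equal-area projection is the cylindrical equal-area projection with its standard parallel at the equator (φ₀ = 0). A cylindrical equal-area projection with standard parallel φ₀ has meridian scale h = cos φ / cos φ₀ and parallel scale k = cos φ₀ / cos φ (so areas are preserved, h·k = 1).
At 53.3°: h = 0.5976, k = 1.673; principal scales a = 1.673, b = 0.5976.
sin(ω/2) = (a − b)/(a + b) = 1.076/2.271 = 0.4737, so ω = 2 arcsin(0.4737) ≈ 56.5°.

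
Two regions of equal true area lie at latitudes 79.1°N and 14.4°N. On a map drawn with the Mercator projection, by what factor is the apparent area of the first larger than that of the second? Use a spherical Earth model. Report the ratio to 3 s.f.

Mercator is conformal with k = sec φ, so areal scale = k² = sec²φ.
At 79.1°: sec²(79.1°) = 1/0.1891² = 27.97.
At 14.4°: sec²(14.4°) = 1/0.9686² = 1.066.
Ratio = 27.97/1.066 = cos²(14.4°)/cos²(79.1°) ≈ 26.2.

26.2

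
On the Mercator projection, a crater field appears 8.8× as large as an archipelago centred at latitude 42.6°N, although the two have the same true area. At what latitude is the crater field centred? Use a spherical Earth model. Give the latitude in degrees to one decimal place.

75.6°

For equal true areas on Mercator, apparent areas scale as sec²φ, so the ratio is cos²φ₂ / cos²φ₁.
cos²φ₂ / cos²φ₁ = 8.8  ⇒  cos φ₁ = cos 42.6° / √8.8 = 0.7361/2.966 = 0.2481.
φ₁ = arccos(0.2481) ≈ 75.6°.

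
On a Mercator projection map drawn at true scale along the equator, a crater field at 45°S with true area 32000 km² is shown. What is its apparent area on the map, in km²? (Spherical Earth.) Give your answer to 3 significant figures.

The Mercator projection is conformal; its linear scale factor is the same in every direction and equals sec φ = 1/cos φ.
Areal scale = k² = sec²φ = 1/cos²(45°) = 1/0.7071² = 2.000.
Apparent area = 32000 × 2.000 ≈ 64000 km².

64000 km²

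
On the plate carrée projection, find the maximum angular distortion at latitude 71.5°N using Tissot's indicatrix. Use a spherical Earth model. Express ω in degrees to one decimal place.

62.4°

For the equirectangular projection with φ₀ = 0 (plate carrée), h = 1 along meridians and k = sec φ along parallels.
At 71.5°: h = 1.000, k = 3.152; principal scales a = 3.152, b = 1.000.
sin(ω/2) = (a − b)/(a + b) = 2.152/4.152 = 0.5183, so ω = 2 arcsin(0.5183) ≈ 62.4°.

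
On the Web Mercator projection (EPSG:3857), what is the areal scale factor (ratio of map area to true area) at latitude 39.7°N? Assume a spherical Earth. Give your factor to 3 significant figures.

1.69

For Mercator, h = k = sec φ (a conformal cylindrical projection has a single point scale, 1/cos φ).
Areal scale = k² = sec²φ = 1/cos²(39.7°) = 1/0.7694² = 1.689.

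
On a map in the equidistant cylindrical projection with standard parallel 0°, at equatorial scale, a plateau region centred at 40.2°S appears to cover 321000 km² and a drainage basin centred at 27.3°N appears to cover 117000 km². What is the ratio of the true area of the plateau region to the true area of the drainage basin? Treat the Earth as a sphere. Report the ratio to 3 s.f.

2.36

On the plate carrée, areal scale = h·k = 1 × sec φ, so true area = apparent × cos φ.
True area of plateau region: 321000 × cos(40.2°) = 321000 × 0.7638 = 245200 km².
True area of drainage basin: 117000 × cos(27.3°) = 117000 × 0.8886 = 104000 km².
Ratio = 245200 / 104000 ≈ 2.36.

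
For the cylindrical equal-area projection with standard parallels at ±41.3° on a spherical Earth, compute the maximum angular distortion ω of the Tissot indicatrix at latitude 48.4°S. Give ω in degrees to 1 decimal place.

14.1°

Cylindrical equal-area (φ₀ = 41.3°): h = cos φ / cos 41.3° along meridians, k = cos 41.3° / cos φ along parallels; h·k = 1.
At 48.4°: h = 0.8837, k = 1.132; principal scales a = 1.132, b = 0.8837.
sin(ω/2) = (a − b)/(a + b) = 0.2478/2.015 = 0.1230, so ω = 2 arcsin(0.1230) ≈ 14.1°.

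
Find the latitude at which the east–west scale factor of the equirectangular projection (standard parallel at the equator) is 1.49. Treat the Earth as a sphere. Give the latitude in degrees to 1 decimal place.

Plate carrée: h = 1, k = sec φ along parallels.
sec φ = 1.49  ⇒  cos φ = 0.6711  ⇒  φ ≈ 47.8°.

47.8°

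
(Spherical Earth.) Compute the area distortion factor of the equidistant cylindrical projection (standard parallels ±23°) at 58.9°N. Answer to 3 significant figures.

With standard parallel φ₀ = 23°, the equirectangular projection gives x = Rλ cos φ₀, y = Rφ, so h = 1 and k = cos 23° / cos φ.
Areal scale = h·k = 1 × cos φ₀ / cos φ; at 58.9°, h = 1.000, k = 1.782, so h·k = 1.782.

1.78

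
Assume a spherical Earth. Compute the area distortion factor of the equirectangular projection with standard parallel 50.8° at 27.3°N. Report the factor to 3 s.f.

0.711

The equidistant cylindrical projection with φ₀ = 50.8° has h = 1 (meridians true) and k = cos φ₀ / cos φ along parallels.
Areal scale = h·k = 1 × cos φ₀ / cos φ; at 27.3°, h = 1.000, k = 0.7113, so h·k = 0.7113.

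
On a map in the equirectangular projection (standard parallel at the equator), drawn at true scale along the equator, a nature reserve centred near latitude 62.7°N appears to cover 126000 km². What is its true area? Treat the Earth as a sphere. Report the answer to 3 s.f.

57800 km²

For the equirectangular projection with φ₀ = 0 (plate carrée), h = 1 along meridians and k = sec φ along parallels.
Areal scale = h·k = 1 × sec φ; at 62.7°, h = 1.000, k = 2.180, so h·k = 2.180.
True area = apparent / (areal scale) = 126000 / 2.180 ≈ 57800 km².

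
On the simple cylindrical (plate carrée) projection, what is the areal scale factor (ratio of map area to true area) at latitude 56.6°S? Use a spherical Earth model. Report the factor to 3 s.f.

Plate carrée maps x = Rλ, y = Rφ. The meridian scale is h = 1 and the parallel scale is k = 1/cos φ = sec φ.
Areal scale = h·k = 1 × sec φ; at 56.6°, h = 1.000, k = 1.817, so h·k = 1.817.

1.82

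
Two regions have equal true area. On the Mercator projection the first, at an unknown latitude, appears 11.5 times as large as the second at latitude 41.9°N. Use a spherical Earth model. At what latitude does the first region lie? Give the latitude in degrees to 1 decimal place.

77.3°

For equal true areas on Mercator, apparent areas scale as sec²φ, so the ratio is cos²φ₂ / cos²φ₁.
cos²φ₂ / cos²φ₁ = 11.5  ⇒  cos φ₁ = cos 41.9° / √11.5 = 0.7443/3.391 = 0.2195.
φ₁ = arccos(0.2195) ≈ 77.3°.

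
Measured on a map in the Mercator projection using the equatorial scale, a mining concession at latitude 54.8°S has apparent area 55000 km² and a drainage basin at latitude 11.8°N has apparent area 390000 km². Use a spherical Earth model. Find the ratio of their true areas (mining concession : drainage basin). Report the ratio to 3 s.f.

Since Mercator area scale is 1/cos²φ, the true area equals the apparent area multiplied by cos²φ.
True area of mining concession: 55000 × cos²(54.8°) = 55000 × 0.3323 = 18280 km².
True area of drainage basin: 390000 × cos²(11.8°) = 390000 × 0.9582 = 373700 km².
Ratio = 18280 / 373700 ≈ 0.0489.

0.0489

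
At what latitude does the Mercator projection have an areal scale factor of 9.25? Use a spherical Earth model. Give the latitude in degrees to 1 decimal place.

Mercator areal scale is sec²φ.
sec²φ = 9.25  ⇒  cos²φ = 0.1081  ⇒  cos φ = 0.3288.
φ = arccos(0.3288) ≈ 70.8°.

70.8°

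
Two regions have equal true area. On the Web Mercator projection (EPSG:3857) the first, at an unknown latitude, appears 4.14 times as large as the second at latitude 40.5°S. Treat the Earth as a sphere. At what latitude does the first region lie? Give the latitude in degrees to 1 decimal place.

For equal true areas on Mercator, apparent areas scale as sec²φ, so the ratio is cos²φ₂ / cos²φ₁.
cos²φ₂ / cos²φ₁ = 4.14  ⇒  cos φ₁ = cos 40.5° / √4.14 = 0.7604/2.035 = 0.3737.
φ₁ = arccos(0.3737) ≈ 68.1°.

68.1°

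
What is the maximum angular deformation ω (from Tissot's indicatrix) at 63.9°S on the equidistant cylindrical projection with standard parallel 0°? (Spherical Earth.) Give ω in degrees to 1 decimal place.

For the equirectangular projection with φ₀ = 0 (plate carrée), h = 1 along meridians and k = sec φ along parallels.
At 63.9°: h = 1.000, k = 2.273; principal scales a = 2.273, b = 1.000.
sin(ω/2) = (a − b)/(a + b) = 1.273/3.273 = 0.3889, so ω = 2 arcsin(0.3889) ≈ 45.8°.

45.8°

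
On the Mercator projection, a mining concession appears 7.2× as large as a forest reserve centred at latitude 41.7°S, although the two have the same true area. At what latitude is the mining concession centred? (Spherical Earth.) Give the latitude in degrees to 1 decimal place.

73.8°

For equal true areas on Mercator, apparent areas scale as sec²φ, so the ratio is cos²φ₂ / cos²φ₁.
cos²φ₂ / cos²φ₁ = 7.2  ⇒  cos φ₁ = cos 41.7° / √7.2 = 0.7466/2.683 = 0.2783.
φ₁ = arccos(0.2783) ≈ 73.8°.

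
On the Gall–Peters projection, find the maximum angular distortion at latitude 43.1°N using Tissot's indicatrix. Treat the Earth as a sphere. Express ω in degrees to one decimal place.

3.7°

Gall–Peters is a cylindrical equal-area projection with standard parallels at ±45°. A cylindrical equal-area projection with standard parallel φ₀ has meridian scale h = cos φ / cos φ₀ and parallel scale k = cos φ₀ / cos φ (so areas are preserved, h·k = 1).
At 43.1°: h = 1.033, k = 0.9684; principal scales a = 1.033, b = 0.9684.
sin(ω/2) = (a − b)/(a + b) = 0.06418/2.001 = 0.03207, so ω = 2 arcsin(0.03207) ≈ 3.7°.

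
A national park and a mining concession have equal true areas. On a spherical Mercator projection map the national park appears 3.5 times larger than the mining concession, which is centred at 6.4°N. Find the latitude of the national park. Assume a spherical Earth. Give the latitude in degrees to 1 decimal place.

On Mercator, (apparent₁)/(apparent₂) = sec²φ₁ / sec²φ₂ when true areas are equal.
cos²φ₂ / cos²φ₁ = 3.5  ⇒  cos φ₁ = cos 6.4° / √3.5 = 0.9938/1.871 = 0.5312.
φ₁ = arccos(0.5312) ≈ 57.9°.

57.9°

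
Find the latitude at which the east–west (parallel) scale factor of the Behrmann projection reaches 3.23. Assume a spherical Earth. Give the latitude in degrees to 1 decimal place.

74.4°

The Behrmann projection is cylindrical equal-area with φ₀ = 30°. For cylindrical equal-area with standard parallel φ₀, h = cos φ / cos φ₀ and k = cos φ₀ / cos φ, so h·k = 1.
k = cos φ₀ / cos φ = 3.23  ⇒  cos φ = cos 30° / 3.23 = 0.2681.
φ = arccos(0.2681) ≈ 74.4°.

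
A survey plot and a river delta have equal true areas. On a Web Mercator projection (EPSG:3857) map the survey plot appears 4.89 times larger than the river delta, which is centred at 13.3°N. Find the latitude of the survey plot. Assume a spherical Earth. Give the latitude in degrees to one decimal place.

63.9°

On Mercator, (apparent₁)/(apparent₂) = sec²φ₁ / sec²φ₂ when true areas are equal.
cos²φ₂ / cos²φ₁ = 4.89  ⇒  cos φ₁ = cos 13.3° / √4.89 = 0.9732/2.211 = 0.4401.
φ₁ = arccos(0.4401) ≈ 63.9°.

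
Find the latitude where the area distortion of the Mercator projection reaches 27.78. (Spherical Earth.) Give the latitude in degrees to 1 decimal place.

Mercator areal scale is sec²φ.
sec²φ = 27.78  ⇒  cos²φ = 0.03600  ⇒  cos φ = 0.1897.
φ = arccos(0.1897) ≈ 79.1°.

79.1°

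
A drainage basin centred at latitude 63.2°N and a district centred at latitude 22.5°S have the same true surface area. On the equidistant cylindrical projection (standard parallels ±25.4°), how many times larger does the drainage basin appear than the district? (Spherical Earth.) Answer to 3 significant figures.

In the equirectangular projection with standard parallel φ₀ = 25.4° (x = Rλ cos φ₀, y = Rφ), meridians are true-scale (h = 1) and the parallel scale is k = cos φ₀ / cos φ.
Areal scale at 63.2°: h·k = 1.000 × 2.004 = 2.004.
Areal scale at 22.5°: h·k = 1.000 × 0.9778 = 0.9778.
Ratio = 2.004/0.9778 ≈ 2.05.

2.05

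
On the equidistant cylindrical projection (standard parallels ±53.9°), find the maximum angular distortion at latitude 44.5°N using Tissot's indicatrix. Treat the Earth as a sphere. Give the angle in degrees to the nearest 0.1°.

In the equirectangular projection with standard parallel φ₀ = 53.9° (x = Rλ cos φ₀, y = Rφ), meridians are true-scale (h = 1) and the parallel scale is k = cos φ₀ / cos φ.
At 44.5°: h = 1.000, k = 0.8261; principal scales a = 1.000, b = 0.8261.
sin(ω/2) = (a − b)/(a + b) = 0.1739/1.826 = 0.09525, so ω = 2 arcsin(0.09525) ≈ 10.9°.

10.9°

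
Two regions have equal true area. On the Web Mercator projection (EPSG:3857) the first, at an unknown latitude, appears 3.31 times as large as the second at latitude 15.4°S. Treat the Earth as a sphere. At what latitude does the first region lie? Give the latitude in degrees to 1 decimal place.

58.0°

Mercator areal scale is sec²φ, so apparent-area ratio = sec²φ₁ / sec²φ₂ = cos²φ₂ / cos²φ₁.
cos²φ₂ / cos²φ₁ = 3.31  ⇒  cos φ₁ = cos 15.4° / √3.31 = 0.9641/1.819 = 0.5299.
φ₁ = arccos(0.5299) ≈ 58.0°.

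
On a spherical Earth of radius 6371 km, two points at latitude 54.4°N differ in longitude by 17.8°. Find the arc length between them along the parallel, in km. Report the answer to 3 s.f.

1150 km

Arc length along a parallel = R cos φ · Δλ (with Δλ in radians).
= 6371 × cos 54.4° × (17.8° × π/180) = 6371 × 0.5821 × 0.3107 ≈ 1150 km.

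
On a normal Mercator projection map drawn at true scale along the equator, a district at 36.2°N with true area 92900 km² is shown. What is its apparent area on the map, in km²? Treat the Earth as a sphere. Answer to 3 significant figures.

For Mercator, h = k = sec φ (a conformal cylindrical projection has a single point scale, 1/cos φ).
Areal scale = k² = sec²φ = 1/cos²(36.2°) = 1/0.8070² = 1.536.
Apparent area = 92900 × 1.536 ≈ 143000 km².

143000 km²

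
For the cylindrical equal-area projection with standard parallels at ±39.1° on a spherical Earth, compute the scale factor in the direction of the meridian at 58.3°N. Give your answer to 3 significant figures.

A cylindrical equal-area projection with standard parallel φ₀ has meridian scale h = cos φ / cos φ₀ and parallel scale k = cos φ₀ / cos φ (so areas are preserved, h·k = 1).
h = cos 58.3° / cos 39.1° = 0.5255/0.7760 = 0.6771.

0.677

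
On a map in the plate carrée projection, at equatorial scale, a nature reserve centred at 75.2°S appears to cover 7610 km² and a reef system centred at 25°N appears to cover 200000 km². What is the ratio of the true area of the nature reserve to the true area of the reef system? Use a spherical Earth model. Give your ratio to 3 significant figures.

Plate carrée has h = 1 and k = sec φ, giving areal scale sec φ; true area = (apparent area) · cos φ.
True area of nature reserve: 7610 × cos(75.2°) = 7610 × 0.2554 = 1944 km².
True area of reef system: 200000 × cos(25°) = 200000 × 0.9063 = 181300 km².
Ratio = 1944 / 181300 ≈ 0.0107.

0.0107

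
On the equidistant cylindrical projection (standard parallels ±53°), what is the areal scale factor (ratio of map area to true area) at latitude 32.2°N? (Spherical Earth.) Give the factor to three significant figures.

With standard parallel φ₀ = 53°, the equirectangular projection gives x = Rλ cos φ₀, y = Rφ, so h = 1 and k = cos 53° / cos φ.
Areal scale = h·k = 1 × cos φ₀ / cos φ; at 32.2°, h = 1.000, k = 0.7112, so h·k = 0.7112.

0.711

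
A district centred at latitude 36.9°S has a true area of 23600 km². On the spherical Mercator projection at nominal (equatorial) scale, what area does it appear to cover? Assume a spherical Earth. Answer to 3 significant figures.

Mercator is conformal, so the point scale is isotropic: h = k = sec φ = 1/cos φ.
Areal scale = k² = sec²φ = 1/cos²(36.9°) = 1/0.7997² = 1.564.
Apparent area = 23600 × 1.564 ≈ 36900 km².

36900 km²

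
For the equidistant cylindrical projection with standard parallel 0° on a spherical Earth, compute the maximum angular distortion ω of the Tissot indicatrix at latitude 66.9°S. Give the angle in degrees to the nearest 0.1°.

51.8°

For the equirectangular projection with φ₀ = 0 (plate carrée), h = 1 along meridians and k = sec φ along parallels.
At 66.9°: h = 1.000, k = 2.549; principal scales a = 2.549, b = 1.000.
sin(ω/2) = (a − b)/(a + b) = 1.549/3.549 = 0.4364, so ω = 2 arcsin(0.4364) ≈ 51.8°.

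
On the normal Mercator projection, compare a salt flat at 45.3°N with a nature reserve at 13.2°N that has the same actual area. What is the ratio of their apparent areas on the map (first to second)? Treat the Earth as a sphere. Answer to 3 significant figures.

Mercator is conformal with k = sec φ, so areal scale = k² = sec²φ.
At 45.3°: sec²(45.3°) = 1/0.7034² = 2.021.
At 13.2°: sec²(13.2°) = 1/0.9736² = 1.055.
Ratio = 2.021/1.055 = cos²(13.2°)/cos²(45.3°) ≈ 1.92.

1.92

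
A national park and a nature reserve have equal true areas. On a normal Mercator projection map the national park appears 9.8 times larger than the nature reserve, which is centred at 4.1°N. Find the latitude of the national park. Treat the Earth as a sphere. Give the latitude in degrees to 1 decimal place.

For equal true areas on Mercator, apparent areas scale as sec²φ, so the ratio is cos²φ₂ / cos²φ₁.
cos²φ₂ / cos²φ₁ = 9.8  ⇒  cos φ₁ = cos 4.1° / √9.8 = 0.9974/3.130 = 0.3186.
φ₁ = arccos(0.3186) ≈ 71.4°.

71.4°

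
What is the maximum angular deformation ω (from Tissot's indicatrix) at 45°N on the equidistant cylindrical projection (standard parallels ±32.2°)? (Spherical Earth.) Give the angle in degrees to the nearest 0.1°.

10.3°

The equidistant cylindrical projection with φ₀ = 32.2° has h = 1 (meridians true) and k = cos φ₀ / cos φ along parallels.
At 45°: h = 1.000, k = 1.197; principal scales a = 1.197, b = 1.000.
sin(ω/2) = (a − b)/(a + b) = 0.1967/2.197 = 0.08954, so ω = 2 arcsin(0.08954) ≈ 10.3°.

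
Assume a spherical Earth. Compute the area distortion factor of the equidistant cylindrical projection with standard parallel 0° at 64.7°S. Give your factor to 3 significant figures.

2.34

Plate carrée maps x = Rλ, y = Rφ. The meridian scale is h = 1 and the parallel scale is k = 1/cos φ = sec φ.
Areal scale = h·k = 1 × sec φ; at 64.7°, h = 1.000, k = 2.340, so h·k = 2.340.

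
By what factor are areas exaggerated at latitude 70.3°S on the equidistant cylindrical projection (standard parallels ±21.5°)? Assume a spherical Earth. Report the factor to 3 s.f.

With standard parallel φ₀ = 21.5°, the equirectangular projection gives x = Rλ cos φ₀, y = Rφ, so h = 1 and k = cos 21.5° / cos φ.
Areal scale = h·k = 1 × cos φ₀ / cos φ; at 70.3°, h = 1.000, k = 2.760, so h·k = 2.760.

2.76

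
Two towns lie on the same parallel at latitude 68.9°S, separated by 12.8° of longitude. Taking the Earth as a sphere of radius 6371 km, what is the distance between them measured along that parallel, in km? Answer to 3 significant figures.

512 km

Arc length along a parallel = R cos φ · Δλ (with Δλ in radians).
= 6371 × cos 68.9° × (12.8° × π/180) = 6371 × 0.3600 × 0.2234 ≈ 512 km.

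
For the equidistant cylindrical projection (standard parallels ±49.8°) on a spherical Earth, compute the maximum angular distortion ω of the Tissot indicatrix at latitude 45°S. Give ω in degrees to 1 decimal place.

The equidistant cylindrical projection with φ₀ = 49.8° has h = 1 (meridians true) and k = cos φ₀ / cos φ along parallels.
At 45°: h = 1.000, k = 0.9128; principal scales a = 1.000, b = 0.9128.
sin(ω/2) = (a − b)/(a + b) = 0.08718/1.913 = 0.04558, so ω = 2 arcsin(0.04558) ≈ 5.2°.

5.2°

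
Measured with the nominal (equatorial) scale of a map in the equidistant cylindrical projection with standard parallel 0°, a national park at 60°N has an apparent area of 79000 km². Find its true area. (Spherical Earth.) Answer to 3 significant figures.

39500 km²

Plate carrée maps x = Rλ, y = Rφ. The meridian scale is h = 1 and the parallel scale is k = 1/cos φ = sec φ.
Areal scale = h·k = 1 × sec φ; at 60°, h = 1.000, k = 2.000, so h·k = 2.000.
True area = apparent / (areal scale) = 79000 / 2.000 ≈ 39500 km².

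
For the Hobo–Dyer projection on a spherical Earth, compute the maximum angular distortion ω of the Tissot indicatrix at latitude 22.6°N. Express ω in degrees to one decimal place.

17.3°

The Hobo–Dyer projection is cylindrical equal-area with φ₀ = 37.5°. A cylindrical equal-area projection with standard parallel φ₀ has meridian scale h = cos φ / cos φ₀ and parallel scale k = cos φ₀ / cos φ (so areas are preserved, h·k = 1).
At 22.6°: h = 1.164, k = 0.8593; principal scales a = 1.164, b = 0.8593.
sin(ω/2) = (a − b)/(a + b) = 0.3043/2.023 = 0.1504, so ω = 2 arcsin(0.1504) ≈ 17.3°.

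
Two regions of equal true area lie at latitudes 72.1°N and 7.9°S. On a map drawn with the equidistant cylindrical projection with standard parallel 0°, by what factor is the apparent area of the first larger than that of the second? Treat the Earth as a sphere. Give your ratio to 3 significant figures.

3.22

In the plate carrée (x = Rλ, y = Rφ), meridians are true-scale (h = 1) and parallels are stretched by k = sec φ.
Areal scale at 72.1°: h·k = 1.000 × 3.254 = 3.254.
Areal scale at 7.9°: h·k = 1.000 × 1.010 = 1.010.
Ratio = 3.254/1.010 ≈ 3.22.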